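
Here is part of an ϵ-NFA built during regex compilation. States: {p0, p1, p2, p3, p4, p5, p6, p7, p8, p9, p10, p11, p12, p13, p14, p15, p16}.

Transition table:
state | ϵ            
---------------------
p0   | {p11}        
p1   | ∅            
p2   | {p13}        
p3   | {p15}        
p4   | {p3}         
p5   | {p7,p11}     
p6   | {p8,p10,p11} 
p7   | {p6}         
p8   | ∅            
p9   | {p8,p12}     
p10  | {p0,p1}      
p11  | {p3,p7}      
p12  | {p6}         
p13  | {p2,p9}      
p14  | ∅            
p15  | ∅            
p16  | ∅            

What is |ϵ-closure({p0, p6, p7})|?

9

Start with {p0, p6, p7}.
From p0 via ϵ: add p11.
From p6 via ϵ: add p8, p10.
From p10 via ϵ: add p1.
From p11 via ϵ: add p3.
From p3 via ϵ: add p15.
ϵ-closure = {p0, p1, p3, p6, p7, p8, p10, p11, p15}, which has 9 states.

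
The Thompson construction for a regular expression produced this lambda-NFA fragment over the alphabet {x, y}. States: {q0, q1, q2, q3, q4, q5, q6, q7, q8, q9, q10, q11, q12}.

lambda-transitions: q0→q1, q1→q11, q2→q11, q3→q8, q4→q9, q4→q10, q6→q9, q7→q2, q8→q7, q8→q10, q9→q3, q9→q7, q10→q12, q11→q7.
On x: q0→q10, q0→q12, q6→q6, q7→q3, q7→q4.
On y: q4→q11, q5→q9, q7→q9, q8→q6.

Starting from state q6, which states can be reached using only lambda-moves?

{q2, q3, q6, q7, q8, q9, q10, q11, q12}

Start with {q6}.
From q6 via lambda: add q9.
From q9 via lambda: add q3, q7.
From q3 via lambda: add q8.
From q7 via lambda: add q2.
From q2 via lambda: add q11.
From q8 via lambda: add q10.
From q10 via lambda: add q12.
No new states can be added; the closed set is {q2, q3, q6, q7, q8, q9, q10, q11, q12}.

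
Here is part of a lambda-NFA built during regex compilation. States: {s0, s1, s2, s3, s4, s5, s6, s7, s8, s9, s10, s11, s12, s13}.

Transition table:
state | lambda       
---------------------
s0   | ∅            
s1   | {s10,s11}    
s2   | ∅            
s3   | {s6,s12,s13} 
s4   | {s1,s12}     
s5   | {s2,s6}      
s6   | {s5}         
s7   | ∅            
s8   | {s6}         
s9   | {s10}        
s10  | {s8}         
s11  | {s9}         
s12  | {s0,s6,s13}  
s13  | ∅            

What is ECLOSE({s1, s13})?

{s1, s2, s5, s6, s8, s9, s10, s11, s13}

Start with {s1, s13}.
From s1 via lambda: add s10, s11.
From s10 via lambda: add s8.
From s11 via lambda: add s9.
From s8 via lambda: add s6.
From s6 via lambda: add s5.
From s5 via lambda: add s2.
No new states can be added; the closed set is {s1, s2, s5, s6, s8, s9, s10, s11, s13}.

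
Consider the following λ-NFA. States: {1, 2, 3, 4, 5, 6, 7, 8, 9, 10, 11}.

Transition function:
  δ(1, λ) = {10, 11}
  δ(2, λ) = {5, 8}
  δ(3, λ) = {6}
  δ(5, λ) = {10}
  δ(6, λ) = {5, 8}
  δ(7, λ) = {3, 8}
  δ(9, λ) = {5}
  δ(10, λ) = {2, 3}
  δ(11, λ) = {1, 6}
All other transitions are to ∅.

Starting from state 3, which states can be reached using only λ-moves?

{2, 3, 5, 6, 8, 10}

Start with {3}.
From 3 via λ: add 6.
From 6 via λ: add 5, 8.
From 5 via λ: add 10.
From 10 via λ: add 2.
No new states can be added; the closed set is {2, 3, 5, 6, 8, 10}.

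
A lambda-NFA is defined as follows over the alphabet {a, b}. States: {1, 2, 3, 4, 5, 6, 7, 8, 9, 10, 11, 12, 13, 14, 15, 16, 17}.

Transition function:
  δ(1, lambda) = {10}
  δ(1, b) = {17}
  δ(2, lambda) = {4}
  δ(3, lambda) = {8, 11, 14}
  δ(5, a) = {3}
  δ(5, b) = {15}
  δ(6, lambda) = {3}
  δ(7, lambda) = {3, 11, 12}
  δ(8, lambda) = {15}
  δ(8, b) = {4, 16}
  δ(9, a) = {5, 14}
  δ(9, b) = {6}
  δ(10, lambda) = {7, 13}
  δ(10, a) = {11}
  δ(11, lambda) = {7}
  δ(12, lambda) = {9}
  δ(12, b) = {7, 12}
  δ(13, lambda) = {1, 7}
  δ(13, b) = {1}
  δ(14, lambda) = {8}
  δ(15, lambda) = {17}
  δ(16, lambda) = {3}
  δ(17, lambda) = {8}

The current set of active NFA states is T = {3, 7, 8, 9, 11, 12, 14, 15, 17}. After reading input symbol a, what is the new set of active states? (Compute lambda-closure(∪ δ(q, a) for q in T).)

9 on a → {5, 14}.
No a-transition from 3, 7, 8, 11, 12, 14, 15, 17.
Union after reading a: {5, 14}.
Now take the lambda-closure:
From 14 via lambda: add 8.
From 8 via lambda: add 15.
From 15 via lambda: add 17.
No new states can be added; the closed set is {5, 8, 14, 15, 17}.

{5, 8, 14, 15, 17}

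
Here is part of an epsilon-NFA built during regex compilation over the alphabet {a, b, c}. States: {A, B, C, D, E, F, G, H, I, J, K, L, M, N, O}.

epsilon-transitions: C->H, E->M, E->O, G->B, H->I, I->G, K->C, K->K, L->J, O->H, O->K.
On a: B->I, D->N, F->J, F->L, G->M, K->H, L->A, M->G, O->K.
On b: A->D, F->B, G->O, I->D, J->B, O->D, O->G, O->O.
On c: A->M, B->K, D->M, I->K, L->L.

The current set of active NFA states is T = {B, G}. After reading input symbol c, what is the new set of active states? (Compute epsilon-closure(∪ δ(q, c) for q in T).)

B on c → {K}.
No c-transition from G.
Union after reading c: {K}.
Now take the epsilon-closure:
From K via epsilon: add C.
From C via epsilon: add H.
From H via epsilon: add I.
From I via epsilon: add G.
From G via epsilon: add B.
No new states can be added; the closed set is {B, C, G, H, I, K}.

{B, C, G, H, I, K}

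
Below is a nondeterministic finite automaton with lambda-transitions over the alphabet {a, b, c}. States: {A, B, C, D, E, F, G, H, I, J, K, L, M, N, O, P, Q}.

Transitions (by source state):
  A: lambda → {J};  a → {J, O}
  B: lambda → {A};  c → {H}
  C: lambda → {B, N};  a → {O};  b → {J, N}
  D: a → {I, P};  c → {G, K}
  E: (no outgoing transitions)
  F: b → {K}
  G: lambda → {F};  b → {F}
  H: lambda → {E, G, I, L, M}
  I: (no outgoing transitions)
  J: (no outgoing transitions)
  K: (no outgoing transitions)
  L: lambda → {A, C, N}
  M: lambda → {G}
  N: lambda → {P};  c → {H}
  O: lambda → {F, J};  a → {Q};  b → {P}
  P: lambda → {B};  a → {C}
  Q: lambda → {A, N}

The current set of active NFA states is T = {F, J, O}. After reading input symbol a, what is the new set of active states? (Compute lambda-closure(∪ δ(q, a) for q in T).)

O on a → {Q}.
No a-transition from F, J.
Union after reading a: {Q}.
Now take the lambda-closure:
From Q via lambda: add A, N.
From A via lambda: add J.
From N via lambda: add P.
From P via lambda: add B.
No new states can be added; the closed set is {A, B, J, N, P, Q}.

{A, B, J, N, P, Q}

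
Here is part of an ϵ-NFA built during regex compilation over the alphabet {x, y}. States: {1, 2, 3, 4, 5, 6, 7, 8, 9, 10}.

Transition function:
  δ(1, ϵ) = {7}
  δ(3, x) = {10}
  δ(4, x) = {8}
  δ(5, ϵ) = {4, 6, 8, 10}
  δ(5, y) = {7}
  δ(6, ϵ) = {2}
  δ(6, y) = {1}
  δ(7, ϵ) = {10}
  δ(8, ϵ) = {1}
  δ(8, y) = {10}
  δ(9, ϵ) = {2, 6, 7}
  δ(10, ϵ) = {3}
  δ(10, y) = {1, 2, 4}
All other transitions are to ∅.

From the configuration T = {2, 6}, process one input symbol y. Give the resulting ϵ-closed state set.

6 on y → {1}.
No y-transition from 2.
Union after reading y: {1}.
Now take the ϵ-closure:
From 1 via ϵ: add 7.
From 7 via ϵ: add 10.
From 10 via ϵ: add 3.
No new states can be added; the closed set is {1, 3, 7, 10}.

{1, 3, 7, 10}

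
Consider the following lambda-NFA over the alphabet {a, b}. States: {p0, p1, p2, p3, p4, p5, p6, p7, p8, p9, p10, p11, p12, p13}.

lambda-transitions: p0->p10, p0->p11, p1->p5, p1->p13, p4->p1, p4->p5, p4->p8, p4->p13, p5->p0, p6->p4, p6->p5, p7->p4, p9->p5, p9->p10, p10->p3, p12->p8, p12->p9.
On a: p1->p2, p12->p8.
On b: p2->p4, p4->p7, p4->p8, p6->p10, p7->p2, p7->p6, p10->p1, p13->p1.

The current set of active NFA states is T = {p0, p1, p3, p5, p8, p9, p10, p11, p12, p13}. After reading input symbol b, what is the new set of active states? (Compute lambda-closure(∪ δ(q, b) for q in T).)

{p0, p1, p3, p5, p10, p11, p13}

p10 on b → {p1}.
p13 on b → {p1}.
No b-transition from p0, p1, p3, p5, p8, p9, p11, p12.
Union after reading b: {p1}.
Now take the lambda-closure:
From p1 via lambda: add p5, p13.
From p5 via lambda: add p0.
From p0 via lambda: add p10, p11.
From p10 via lambda: add p3.
No new states can be added; the closed set is {p0, p1, p3, p5, p10, p11, p13}.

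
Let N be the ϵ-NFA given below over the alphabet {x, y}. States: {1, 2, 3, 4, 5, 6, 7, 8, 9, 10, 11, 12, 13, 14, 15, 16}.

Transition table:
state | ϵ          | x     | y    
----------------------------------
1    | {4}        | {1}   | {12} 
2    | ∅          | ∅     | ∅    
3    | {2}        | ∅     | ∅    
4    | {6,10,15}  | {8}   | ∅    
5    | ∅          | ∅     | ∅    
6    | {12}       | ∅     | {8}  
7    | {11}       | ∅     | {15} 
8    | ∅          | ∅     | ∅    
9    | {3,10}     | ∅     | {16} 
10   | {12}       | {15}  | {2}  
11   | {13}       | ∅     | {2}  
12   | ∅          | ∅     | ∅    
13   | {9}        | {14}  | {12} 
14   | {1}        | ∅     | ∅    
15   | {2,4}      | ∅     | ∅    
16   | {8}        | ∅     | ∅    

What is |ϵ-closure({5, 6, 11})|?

9

Start with {5, 6, 11}.
From 6 via ϵ: add 12.
From 11 via ϵ: add 13.
From 13 via ϵ: add 9.
From 9 via ϵ: add 3, 10.
From 3 via ϵ: add 2.
ϵ-closure = {2, 3, 5, 6, 9, 10, 11, 12, 13}, which has 9 states.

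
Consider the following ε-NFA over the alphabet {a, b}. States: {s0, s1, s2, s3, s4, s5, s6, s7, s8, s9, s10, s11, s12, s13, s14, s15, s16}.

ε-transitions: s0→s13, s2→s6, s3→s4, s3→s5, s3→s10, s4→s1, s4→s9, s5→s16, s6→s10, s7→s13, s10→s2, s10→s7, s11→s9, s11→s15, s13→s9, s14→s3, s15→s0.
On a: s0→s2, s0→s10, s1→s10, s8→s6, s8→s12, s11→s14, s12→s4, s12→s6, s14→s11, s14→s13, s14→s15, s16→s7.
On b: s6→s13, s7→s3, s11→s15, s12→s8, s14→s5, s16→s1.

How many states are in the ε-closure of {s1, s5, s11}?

Start with {s1, s5, s11}.
From s5 via ε: add s16.
From s11 via ε: add s9, s15.
From s15 via ε: add s0.
From s0 via ε: add s13.
ε-closure = {s0, s1, s5, s9, s11, s13, s15, s16}, which has 8 states.

8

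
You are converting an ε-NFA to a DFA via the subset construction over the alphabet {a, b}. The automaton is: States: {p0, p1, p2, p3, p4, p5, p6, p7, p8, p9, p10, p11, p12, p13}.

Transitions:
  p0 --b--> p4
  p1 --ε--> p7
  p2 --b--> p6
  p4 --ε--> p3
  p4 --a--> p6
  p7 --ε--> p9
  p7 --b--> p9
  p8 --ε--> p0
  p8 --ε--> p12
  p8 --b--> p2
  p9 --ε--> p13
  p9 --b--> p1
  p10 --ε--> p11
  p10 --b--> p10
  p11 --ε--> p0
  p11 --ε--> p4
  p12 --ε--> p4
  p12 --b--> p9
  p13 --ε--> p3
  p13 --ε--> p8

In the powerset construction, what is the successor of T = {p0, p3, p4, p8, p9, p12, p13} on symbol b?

{p0, p1, p2, p3, p4, p7, p8, p9, p12, p13}

p0 on b → {p4}.
p8 on b → {p2}.
p9 on b → {p1}.
p12 on b → {p9}.
No b-transition from p3, p4, p13.
Union after reading b: {p1, p2, p4, p9}.
Now take the ε-closure:
From p1 via ε: add p7.
From p4 via ε: add p3.
From p9 via ε: add p13.
From p13 via ε: add p8.
From p8 via ε: add p0, p12.
No new states can be added; the closed set is {p0, p1, p2, p3, p4, p7, p8, p9, p12, p13}.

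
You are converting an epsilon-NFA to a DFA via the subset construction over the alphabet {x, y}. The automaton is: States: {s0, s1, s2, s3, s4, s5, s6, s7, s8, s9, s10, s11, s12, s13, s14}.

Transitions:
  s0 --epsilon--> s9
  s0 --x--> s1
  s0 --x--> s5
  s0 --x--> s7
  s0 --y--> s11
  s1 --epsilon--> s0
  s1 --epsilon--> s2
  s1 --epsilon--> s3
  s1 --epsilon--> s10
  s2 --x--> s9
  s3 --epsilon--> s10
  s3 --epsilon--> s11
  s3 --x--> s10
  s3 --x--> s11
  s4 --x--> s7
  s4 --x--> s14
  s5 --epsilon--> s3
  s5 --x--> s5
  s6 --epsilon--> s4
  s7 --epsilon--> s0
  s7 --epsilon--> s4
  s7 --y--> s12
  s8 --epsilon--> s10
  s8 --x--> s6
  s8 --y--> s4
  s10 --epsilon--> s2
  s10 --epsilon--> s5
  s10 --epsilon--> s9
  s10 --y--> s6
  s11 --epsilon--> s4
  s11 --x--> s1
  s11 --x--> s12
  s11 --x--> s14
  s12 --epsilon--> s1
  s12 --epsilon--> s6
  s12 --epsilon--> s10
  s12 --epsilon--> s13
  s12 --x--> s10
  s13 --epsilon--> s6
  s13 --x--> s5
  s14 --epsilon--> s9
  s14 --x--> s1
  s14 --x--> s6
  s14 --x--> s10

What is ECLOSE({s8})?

{s2, s3, s4, s5, s8, s9, s10, s11}

Start with {s8}.
From s8 via epsilon: add s10.
From s10 via epsilon: add s2, s5, s9.
From s5 via epsilon: add s3.
From s3 via epsilon: add s11.
From s11 via epsilon: add s4.
No new states can be added; the closed set is {s2, s3, s4, s5, s8, s9, s10, s11}.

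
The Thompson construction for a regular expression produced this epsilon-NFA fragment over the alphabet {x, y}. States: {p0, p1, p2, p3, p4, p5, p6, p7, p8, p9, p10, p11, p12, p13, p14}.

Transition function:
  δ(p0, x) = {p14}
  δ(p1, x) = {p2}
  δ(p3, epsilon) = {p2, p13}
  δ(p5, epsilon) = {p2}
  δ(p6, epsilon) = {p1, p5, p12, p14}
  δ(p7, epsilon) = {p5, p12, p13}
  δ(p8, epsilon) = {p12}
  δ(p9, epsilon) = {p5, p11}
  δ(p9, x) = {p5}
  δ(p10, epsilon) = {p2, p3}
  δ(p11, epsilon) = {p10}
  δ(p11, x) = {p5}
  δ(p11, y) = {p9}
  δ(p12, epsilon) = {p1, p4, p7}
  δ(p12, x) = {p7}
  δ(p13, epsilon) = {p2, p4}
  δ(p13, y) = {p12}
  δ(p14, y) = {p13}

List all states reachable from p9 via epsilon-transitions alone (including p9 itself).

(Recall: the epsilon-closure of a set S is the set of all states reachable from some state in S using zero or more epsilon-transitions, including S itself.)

Start with {p9}.
From p9 via epsilon: add p5, p11.
From p5 via epsilon: add p2.
From p11 via epsilon: add p10.
From p10 via epsilon: add p3.
From p3 via epsilon: add p13.
From p13 via epsilon: add p4.
No new states can be added; the closed set is {p2, p3, p4, p5, p9, p10, p11, p13}.

{p2, p3, p4, p5, p9, p10, p11, p13}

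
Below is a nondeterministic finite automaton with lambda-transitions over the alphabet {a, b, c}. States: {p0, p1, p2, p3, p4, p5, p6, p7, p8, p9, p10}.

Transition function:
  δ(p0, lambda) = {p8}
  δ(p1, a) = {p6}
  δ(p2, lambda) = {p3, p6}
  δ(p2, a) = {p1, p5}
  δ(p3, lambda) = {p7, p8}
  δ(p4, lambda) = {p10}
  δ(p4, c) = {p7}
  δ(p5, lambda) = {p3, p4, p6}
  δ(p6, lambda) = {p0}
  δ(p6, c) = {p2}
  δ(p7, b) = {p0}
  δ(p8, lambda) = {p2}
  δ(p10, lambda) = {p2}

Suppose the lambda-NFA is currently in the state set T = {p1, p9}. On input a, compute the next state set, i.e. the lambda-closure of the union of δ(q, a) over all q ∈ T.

{p0, p2, p3, p6, p7, p8}

p1 on a → {p6}.
No a-transition from p9.
Union after reading a: {p6}.
Now take the lambda-closure:
From p6 via lambda: add p0.
From p0 via lambda: add p8.
From p8 via lambda: add p2.
From p2 via lambda: add p3.
From p3 via lambda: add p7.
No new states can be added; the closed set is {p0, p2, p3, p6, p7, p8}.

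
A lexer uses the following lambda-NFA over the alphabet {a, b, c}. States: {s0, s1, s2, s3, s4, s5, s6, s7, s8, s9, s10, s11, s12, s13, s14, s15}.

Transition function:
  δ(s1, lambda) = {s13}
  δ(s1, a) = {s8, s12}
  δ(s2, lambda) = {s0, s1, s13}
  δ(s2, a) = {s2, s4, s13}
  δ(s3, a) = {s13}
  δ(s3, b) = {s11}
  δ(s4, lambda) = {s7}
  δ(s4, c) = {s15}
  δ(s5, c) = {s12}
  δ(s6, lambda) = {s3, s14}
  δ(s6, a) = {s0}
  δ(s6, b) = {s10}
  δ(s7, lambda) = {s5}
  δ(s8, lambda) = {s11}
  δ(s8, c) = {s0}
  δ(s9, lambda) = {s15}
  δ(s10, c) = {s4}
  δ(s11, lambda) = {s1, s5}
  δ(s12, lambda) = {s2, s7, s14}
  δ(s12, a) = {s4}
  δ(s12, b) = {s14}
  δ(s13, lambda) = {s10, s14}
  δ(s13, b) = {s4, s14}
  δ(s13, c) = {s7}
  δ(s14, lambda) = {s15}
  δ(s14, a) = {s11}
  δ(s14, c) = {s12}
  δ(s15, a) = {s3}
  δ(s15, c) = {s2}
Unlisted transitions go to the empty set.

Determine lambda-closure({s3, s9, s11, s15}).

{s1, s3, s5, s9, s10, s11, s13, s14, s15}

Start with {s3, s9, s11, s15}.
From s11 via lambda: add s1, s5.
From s1 via lambda: add s13.
From s13 via lambda: add s10, s14.
No new states can be added; the closed set is {s1, s3, s5, s9, s10, s11, s13, s14, s15}.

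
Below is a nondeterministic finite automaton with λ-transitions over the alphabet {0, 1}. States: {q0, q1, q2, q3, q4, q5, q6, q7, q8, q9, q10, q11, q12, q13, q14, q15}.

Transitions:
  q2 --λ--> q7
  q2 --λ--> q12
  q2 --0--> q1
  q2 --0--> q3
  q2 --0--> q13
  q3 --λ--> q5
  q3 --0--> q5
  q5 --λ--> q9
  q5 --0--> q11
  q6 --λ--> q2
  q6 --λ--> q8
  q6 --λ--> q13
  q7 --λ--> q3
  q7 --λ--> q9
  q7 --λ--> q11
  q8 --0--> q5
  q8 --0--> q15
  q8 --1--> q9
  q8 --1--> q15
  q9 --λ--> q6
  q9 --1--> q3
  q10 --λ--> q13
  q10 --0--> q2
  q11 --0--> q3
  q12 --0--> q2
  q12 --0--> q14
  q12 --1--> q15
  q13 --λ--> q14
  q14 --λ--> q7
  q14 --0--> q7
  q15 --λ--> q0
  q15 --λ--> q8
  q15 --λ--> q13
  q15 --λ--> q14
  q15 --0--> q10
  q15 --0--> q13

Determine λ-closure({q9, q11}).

{q2, q3, q5, q6, q7, q8, q9, q11, q12, q13, q14}

Start with {q9, q11}.
From q9 via λ: add q6.
From q6 via λ: add q2, q8, q13.
From q2 via λ: add q7, q12.
From q13 via λ: add q14.
From q7 via λ: add q3.
From q3 via λ: add q5.
No new states can be added; the closed set is {q2, q3, q5, q6, q7, q8, q9, q11, q12, q13, q14}.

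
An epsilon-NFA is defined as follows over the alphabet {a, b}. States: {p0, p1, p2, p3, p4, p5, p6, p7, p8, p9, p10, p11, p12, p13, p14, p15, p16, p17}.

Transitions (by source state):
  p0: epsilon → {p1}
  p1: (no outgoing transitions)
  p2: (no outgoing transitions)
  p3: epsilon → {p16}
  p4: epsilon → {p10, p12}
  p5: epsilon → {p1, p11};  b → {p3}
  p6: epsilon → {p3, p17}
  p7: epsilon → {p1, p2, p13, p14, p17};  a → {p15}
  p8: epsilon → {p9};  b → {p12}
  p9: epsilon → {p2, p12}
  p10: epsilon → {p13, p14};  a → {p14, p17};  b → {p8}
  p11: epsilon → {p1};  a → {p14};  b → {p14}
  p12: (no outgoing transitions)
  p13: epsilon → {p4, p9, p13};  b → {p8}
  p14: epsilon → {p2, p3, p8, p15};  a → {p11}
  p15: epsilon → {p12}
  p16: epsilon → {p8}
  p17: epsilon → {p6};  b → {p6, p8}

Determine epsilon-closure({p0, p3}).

Start with {p0, p3}.
From p0 via epsilon: add p1.
From p3 via epsilon: add p16.
From p16 via epsilon: add p8.
From p8 via epsilon: add p9.
From p9 via epsilon: add p2, p12.
No new states can be added; the closed set is {p0, p1, p2, p3, p8, p9, p12, p16}.

{p0, p1, p2, p3, p8, p9, p12, p16}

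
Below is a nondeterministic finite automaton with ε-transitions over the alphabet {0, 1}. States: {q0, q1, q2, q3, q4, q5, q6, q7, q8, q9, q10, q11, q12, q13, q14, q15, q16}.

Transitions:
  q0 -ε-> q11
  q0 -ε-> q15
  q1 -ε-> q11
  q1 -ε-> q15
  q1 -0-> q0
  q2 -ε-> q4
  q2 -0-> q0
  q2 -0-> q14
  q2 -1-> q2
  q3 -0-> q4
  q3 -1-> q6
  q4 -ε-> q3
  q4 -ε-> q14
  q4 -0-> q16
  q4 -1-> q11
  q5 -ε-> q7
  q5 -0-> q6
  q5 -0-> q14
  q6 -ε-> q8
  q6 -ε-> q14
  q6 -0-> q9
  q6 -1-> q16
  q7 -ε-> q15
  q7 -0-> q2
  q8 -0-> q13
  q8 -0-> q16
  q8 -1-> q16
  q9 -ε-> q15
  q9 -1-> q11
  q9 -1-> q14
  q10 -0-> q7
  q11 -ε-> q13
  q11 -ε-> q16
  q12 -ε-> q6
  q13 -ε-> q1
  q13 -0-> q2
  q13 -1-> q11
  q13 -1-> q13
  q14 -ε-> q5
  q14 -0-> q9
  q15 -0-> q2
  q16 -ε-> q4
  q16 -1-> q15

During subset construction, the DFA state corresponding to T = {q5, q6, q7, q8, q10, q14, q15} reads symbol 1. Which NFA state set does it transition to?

{q3, q4, q5, q7, q14, q15, q16}

q6 on 1 → {q16}.
q8 on 1 → {q16}.
No 1-transition from q5, q7, q10, q14, q15.
Union after reading 1: {q16}.
Now take the ε-closure:
From q16 via ε: add q4.
From q4 via ε: add q3, q14.
From q14 via ε: add q5.
From q5 via ε: add q7.
From q7 via ε: add q15.
No new states can be added; the closed set is {q3, q4, q5, q7, q14, q15, q16}.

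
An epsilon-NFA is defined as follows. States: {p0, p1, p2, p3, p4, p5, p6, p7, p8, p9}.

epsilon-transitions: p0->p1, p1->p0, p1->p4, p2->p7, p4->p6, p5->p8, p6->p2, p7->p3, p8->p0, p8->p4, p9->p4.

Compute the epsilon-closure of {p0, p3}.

{p0, p1, p2, p3, p4, p6, p7}

Start with {p0, p3}.
From p0 via epsilon: add p1.
From p1 via epsilon: add p4.
From p4 via epsilon: add p6.
From p6 via epsilon: add p2.
From p2 via epsilon: add p7.
No new states can be added; the closed set is {p0, p1, p2, p3, p4, p6, p7}.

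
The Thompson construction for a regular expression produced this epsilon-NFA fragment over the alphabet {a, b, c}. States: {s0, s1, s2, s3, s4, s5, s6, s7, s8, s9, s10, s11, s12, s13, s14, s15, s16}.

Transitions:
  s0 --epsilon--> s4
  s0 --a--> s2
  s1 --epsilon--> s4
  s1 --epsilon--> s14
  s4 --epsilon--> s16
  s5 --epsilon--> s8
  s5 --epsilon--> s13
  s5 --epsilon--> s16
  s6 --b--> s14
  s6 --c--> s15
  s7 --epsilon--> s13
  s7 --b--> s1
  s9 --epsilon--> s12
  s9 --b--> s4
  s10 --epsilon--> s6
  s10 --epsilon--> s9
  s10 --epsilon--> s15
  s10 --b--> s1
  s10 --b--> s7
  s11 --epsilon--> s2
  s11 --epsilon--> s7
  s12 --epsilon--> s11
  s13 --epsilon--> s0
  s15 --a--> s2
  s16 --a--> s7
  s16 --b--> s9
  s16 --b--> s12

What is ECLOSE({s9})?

{s0, s2, s4, s7, s9, s11, s12, s13, s16}

Start with {s9}.
From s9 via epsilon: add s12.
From s12 via epsilon: add s11.
From s11 via epsilon: add s2, s7.
From s7 via epsilon: add s13.
From s13 via epsilon: add s0.
From s0 via epsilon: add s4.
From s4 via epsilon: add s16.
No new states can be added; the closed set is {s0, s2, s4, s7, s9, s11, s12, s13, s16}.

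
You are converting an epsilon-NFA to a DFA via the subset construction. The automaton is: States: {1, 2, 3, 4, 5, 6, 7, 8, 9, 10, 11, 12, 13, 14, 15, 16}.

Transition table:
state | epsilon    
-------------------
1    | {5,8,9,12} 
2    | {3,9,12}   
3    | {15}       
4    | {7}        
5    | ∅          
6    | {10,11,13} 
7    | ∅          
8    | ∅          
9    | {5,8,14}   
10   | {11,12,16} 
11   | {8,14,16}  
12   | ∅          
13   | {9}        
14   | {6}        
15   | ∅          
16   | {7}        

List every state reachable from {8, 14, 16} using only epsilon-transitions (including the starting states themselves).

Start with {8, 14, 16}.
From 14 via epsilon: add 6.
From 16 via epsilon: add 7.
From 6 via epsilon: add 10, 11, 13.
From 10 via epsilon: add 12.
From 13 via epsilon: add 9.
From 9 via epsilon: add 5.
No new states can be added; the closed set is {5, 6, 7, 8, 9, 10, 11, 12, 13, 14, 16}.

{5, 6, 7, 8, 9, 10, 11, 12, 13, 14, 16}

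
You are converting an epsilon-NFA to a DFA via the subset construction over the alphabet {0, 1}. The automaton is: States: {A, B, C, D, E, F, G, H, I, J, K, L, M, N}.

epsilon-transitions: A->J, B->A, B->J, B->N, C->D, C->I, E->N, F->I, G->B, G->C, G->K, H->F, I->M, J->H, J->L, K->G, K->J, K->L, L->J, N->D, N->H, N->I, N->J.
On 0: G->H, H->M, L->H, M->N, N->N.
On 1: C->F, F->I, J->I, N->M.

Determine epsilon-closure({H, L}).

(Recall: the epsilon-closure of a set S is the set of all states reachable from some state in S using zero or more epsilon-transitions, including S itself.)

Start with {H, L}.
From H via epsilon: add F.
From L via epsilon: add J.
From F via epsilon: add I.
From I via epsilon: add M.
No new states can be added; the closed set is {F, H, I, J, L, M}.

{F, H, I, J, L, M}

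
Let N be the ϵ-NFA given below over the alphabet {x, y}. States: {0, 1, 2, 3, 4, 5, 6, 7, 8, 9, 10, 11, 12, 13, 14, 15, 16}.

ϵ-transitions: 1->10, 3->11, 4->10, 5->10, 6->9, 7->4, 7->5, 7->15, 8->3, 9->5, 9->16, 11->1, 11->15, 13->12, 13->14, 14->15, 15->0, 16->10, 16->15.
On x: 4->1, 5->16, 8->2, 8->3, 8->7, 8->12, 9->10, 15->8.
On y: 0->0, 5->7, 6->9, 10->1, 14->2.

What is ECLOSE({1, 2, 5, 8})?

{0, 1, 2, 3, 5, 8, 10, 11, 15}

Start with {1, 2, 5, 8}.
From 1 via ϵ: add 10.
From 8 via ϵ: add 3.
From 3 via ϵ: add 11.
From 11 via ϵ: add 15.
From 15 via ϵ: add 0.
No new states can be added; the closed set is {0, 1, 2, 3, 5, 8, 10, 11, 15}.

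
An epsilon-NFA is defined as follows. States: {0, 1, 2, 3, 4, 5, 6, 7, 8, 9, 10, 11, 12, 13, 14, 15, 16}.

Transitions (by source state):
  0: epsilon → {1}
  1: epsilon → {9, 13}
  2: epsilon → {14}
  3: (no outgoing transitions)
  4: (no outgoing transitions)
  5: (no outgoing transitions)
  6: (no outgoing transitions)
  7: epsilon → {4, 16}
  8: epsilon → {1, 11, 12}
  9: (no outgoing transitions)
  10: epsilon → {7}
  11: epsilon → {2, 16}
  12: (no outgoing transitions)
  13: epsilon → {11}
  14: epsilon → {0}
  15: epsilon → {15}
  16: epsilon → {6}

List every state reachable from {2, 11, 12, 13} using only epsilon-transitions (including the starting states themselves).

{0, 1, 2, 6, 9, 11, 12, 13, 14, 16}

Start with {2, 11, 12, 13}.
From 2 via epsilon: add 14.
From 11 via epsilon: add 16.
From 14 via epsilon: add 0.
From 16 via epsilon: add 6.
From 0 via epsilon: add 1.
From 1 via epsilon: add 9.
No new states can be added; the closed set is {0, 1, 2, 6, 9, 11, 12, 13, 14, 16}.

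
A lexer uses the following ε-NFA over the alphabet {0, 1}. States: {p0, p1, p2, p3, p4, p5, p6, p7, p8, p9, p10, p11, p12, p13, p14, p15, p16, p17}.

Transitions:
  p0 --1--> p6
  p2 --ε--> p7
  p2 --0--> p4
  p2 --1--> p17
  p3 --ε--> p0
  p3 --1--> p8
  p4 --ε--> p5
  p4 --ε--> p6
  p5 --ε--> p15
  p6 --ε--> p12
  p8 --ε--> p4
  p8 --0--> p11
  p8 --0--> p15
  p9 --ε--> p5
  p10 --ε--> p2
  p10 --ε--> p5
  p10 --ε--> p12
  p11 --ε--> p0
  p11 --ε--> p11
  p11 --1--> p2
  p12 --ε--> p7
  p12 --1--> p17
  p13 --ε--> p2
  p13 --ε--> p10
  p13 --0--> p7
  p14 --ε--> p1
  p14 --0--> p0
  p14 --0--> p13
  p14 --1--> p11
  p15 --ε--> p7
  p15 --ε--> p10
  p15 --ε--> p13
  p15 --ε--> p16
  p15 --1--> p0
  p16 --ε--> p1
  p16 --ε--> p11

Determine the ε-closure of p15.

Start with {p15}.
From p15 via ε: add p7, p10, p13, p16.
From p10 via ε: add p2, p5, p12.
From p16 via ε: add p1, p11.
From p11 via ε: add p0.
No new states can be added; the closed set is {p0, p1, p2, p5, p7, p10, p11, p12, p13, p15, p16}.

{p0, p1, p2, p5, p7, p10, p11, p12, p13, p15, p16}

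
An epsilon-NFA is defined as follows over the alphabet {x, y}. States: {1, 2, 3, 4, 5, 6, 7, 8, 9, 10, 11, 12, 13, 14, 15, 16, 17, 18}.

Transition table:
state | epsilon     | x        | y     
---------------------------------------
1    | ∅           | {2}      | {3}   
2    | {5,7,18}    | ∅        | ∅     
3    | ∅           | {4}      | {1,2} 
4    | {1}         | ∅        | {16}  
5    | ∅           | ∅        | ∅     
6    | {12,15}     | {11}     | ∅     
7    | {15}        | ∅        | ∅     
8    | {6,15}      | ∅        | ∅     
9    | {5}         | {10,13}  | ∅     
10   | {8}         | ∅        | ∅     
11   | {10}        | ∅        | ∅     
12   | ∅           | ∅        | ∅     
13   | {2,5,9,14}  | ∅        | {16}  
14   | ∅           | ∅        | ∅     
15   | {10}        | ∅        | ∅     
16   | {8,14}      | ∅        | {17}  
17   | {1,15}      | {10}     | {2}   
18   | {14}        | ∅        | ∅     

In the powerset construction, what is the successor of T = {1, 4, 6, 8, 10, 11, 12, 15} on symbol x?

1 on x → {2}.
6 on x → {11}.
No x-transition from 4, 8, 10, 11, 12, 15.
Union after reading x: {2, 11}.
Now take the epsilon-closure:
From 2 via epsilon: add 5, 7, 18.
From 11 via epsilon: add 10.
From 7 via epsilon: add 15.
From 10 via epsilon: add 8.
From 18 via epsilon: add 14.
From 8 via epsilon: add 6.
From 6 via epsilon: add 12.
No new states can be added; the closed set is {2, 5, 6, 7, 8, 10, 11, 12, 14, 15, 18}.

{2, 5, 6, 7, 8, 10, 11, 12, 14, 15, 18}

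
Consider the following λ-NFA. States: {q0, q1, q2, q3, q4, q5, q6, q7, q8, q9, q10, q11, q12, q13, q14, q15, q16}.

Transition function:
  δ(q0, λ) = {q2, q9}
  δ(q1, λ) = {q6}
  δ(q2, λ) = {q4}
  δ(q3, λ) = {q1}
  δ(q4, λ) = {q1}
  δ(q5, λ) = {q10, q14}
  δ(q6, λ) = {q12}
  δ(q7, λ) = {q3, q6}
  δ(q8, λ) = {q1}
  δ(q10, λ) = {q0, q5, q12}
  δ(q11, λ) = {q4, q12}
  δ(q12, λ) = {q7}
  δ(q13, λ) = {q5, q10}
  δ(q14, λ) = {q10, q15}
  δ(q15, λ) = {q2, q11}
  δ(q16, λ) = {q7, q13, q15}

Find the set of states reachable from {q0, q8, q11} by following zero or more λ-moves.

Start with {q0, q8, q11}.
From q0 via λ: add q2, q9.
From q8 via λ: add q1.
From q11 via λ: add q4, q12.
From q1 via λ: add q6.
From q12 via λ: add q7.
From q7 via λ: add q3.
No new states can be added; the closed set is {q0, q1, q2, q3, q4, q6, q7, q8, q9, q11, q12}.

{q0, q1, q2, q3, q4, q6, q7, q8, q9, q11, q12}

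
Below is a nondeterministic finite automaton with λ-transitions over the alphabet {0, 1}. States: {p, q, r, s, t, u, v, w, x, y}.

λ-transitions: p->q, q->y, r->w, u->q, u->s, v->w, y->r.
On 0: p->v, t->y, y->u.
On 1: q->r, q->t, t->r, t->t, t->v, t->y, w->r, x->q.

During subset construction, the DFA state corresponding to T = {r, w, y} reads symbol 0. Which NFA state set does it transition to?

y on 0 → {u}.
No 0-transition from r, w.
Union after reading 0: {u}.
Now take the λ-closure:
From u via λ: add q, s.
From q via λ: add y.
From y via λ: add r.
From r via λ: add w.
No new states can be added; the closed set is {q, r, s, u, w, y}.

{q, r, s, u, w, y}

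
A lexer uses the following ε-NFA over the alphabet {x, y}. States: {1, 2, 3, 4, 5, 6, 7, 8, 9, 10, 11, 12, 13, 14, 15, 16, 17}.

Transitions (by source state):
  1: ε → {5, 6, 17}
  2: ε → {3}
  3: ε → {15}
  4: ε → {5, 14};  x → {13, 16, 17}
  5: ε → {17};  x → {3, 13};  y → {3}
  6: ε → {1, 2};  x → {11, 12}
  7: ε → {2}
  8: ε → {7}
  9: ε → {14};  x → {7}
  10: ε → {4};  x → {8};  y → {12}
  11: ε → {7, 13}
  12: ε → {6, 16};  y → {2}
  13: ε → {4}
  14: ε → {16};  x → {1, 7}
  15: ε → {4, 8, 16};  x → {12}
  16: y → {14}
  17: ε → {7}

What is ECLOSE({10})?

Start with {10}.
From 10 via ε: add 4.
From 4 via ε: add 5, 14.
From 5 via ε: add 17.
From 14 via ε: add 16.
From 17 via ε: add 7.
From 7 via ε: add 2.
From 2 via ε: add 3.
From 3 via ε: add 15.
From 15 via ε: add 8.
No new states can be added; the closed set is {2, 3, 4, 5, 7, 8, 10, 14, 15, 16, 17}.

{2, 3, 4, 5, 7, 8, 10, 14, 15, 16, 17}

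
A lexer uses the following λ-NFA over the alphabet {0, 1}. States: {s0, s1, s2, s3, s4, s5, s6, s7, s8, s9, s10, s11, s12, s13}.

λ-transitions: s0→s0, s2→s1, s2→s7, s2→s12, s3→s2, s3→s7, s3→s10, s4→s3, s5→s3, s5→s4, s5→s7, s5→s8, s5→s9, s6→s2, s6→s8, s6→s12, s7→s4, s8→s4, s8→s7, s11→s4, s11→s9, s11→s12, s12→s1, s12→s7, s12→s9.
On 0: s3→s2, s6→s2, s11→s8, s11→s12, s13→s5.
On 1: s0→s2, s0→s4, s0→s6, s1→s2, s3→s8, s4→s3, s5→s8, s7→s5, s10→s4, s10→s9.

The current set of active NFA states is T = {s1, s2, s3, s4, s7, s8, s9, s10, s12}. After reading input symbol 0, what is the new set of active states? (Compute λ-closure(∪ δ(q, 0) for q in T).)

s3 on 0 → {s2}.
No 0-transition from s1, s2, s4, s7, s8, s9, s10, s12.
Union after reading 0: {s2}.
Now take the λ-closure:
From s2 via λ: add s1, s7, s12.
From s7 via λ: add s4.
From s12 via λ: add s9.
From s4 via λ: add s3.
From s3 via λ: add s10.
No new states can be added; the closed set is {s1, s2, s3, s4, s7, s9, s10, s12}.

{s1, s2, s3, s4, s7, s9, s10, s12}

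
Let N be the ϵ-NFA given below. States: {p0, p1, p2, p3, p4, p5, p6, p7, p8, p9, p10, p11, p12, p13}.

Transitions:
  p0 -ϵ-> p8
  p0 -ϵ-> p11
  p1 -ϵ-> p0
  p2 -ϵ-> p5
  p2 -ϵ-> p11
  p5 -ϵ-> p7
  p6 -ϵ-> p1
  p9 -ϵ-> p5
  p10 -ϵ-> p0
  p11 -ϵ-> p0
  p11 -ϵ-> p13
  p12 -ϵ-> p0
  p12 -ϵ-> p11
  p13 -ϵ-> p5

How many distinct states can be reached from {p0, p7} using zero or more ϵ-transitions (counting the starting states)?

Start with {p0, p7}.
From p0 via ϵ: add p8, p11.
From p11 via ϵ: add p13.
From p13 via ϵ: add p5.
ϵ-closure = {p0, p5, p7, p8, p11, p13}, which has 6 states.

6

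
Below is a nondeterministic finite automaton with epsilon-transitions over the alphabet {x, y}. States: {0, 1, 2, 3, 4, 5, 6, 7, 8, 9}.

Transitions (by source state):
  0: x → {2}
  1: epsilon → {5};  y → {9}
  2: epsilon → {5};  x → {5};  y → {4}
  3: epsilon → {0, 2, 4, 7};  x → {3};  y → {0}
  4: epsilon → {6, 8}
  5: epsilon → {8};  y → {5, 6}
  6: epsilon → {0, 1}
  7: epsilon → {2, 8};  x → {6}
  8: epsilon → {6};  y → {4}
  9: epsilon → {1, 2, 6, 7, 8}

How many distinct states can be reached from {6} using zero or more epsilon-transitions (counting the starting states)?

Start with {6}.
From 6 via epsilon: add 0, 1.
From 1 via epsilon: add 5.
From 5 via epsilon: add 8.
epsilon-closure = {0, 1, 5, 6, 8}, which has 5 states.

5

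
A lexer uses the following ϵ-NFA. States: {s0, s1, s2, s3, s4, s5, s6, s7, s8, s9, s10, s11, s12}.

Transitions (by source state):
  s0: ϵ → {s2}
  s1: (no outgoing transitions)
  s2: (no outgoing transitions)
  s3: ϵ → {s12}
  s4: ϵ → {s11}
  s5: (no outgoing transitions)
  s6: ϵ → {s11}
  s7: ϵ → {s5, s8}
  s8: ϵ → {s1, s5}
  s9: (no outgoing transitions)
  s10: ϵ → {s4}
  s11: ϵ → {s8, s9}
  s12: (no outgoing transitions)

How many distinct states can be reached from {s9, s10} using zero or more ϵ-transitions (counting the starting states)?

Start with {s9, s10}.
From s10 via ϵ: add s4.
From s4 via ϵ: add s11.
From s11 via ϵ: add s8.
From s8 via ϵ: add s1, s5.
ϵ-closure = {s1, s4, s5, s8, s9, s10, s11}, which has 7 states.

7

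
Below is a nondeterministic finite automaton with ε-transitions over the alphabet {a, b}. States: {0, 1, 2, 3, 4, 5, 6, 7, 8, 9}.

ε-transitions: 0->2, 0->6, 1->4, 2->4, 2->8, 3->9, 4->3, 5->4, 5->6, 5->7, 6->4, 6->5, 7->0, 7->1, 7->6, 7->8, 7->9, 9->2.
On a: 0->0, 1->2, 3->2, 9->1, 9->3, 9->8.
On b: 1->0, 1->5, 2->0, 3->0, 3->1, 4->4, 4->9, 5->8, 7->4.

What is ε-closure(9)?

Start with {9}.
From 9 via ε: add 2.
From 2 via ε: add 4, 8.
From 4 via ε: add 3.
No new states can be added; the closed set is {2, 3, 4, 8, 9}.

{2, 3, 4, 8, 9}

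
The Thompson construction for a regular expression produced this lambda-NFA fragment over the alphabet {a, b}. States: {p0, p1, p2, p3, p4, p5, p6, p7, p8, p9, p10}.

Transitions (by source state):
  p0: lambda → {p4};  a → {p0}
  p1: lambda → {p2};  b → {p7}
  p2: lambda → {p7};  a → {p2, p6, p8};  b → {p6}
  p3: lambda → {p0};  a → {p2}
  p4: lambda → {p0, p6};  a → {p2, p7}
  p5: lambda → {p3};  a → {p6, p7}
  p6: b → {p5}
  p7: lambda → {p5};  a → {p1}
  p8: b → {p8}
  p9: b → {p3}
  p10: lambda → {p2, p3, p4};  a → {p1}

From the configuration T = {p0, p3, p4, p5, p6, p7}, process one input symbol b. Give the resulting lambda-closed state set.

p6 on b → {p5}.
No b-transition from p0, p3, p4, p5, p7.
Union after reading b: {p5}.
Now take the lambda-closure:
From p5 via lambda: add p3.
From p3 via lambda: add p0.
From p0 via lambda: add p4.
From p4 via lambda: add p6.
No new states can be added; the closed set is {p0, p3, p4, p5, p6}.

{p0, p3, p4, p5, p6}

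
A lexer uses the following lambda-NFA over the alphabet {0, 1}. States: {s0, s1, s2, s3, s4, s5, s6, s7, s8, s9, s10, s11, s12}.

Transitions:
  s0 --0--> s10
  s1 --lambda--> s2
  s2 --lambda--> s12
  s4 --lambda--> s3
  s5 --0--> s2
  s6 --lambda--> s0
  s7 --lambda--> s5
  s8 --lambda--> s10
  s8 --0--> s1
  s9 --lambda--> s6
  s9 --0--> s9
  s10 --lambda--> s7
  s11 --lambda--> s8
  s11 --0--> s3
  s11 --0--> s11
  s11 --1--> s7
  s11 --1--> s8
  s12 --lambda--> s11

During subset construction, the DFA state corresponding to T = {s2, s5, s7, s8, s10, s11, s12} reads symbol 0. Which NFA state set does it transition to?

s5 on 0 → {s2}.
s8 on 0 → {s1}.
s11 on 0 → {s3, s11}.
No 0-transition from s2, s7, s10, s12.
Union after reading 0: {s1, s2, s3, s11}.
Now take the lambda-closure:
From s2 via lambda: add s12.
From s11 via lambda: add s8.
From s8 via lambda: add s10.
From s10 via lambda: add s7.
From s7 via lambda: add s5.
No new states can be added; the closed set is {s1, s2, s3, s5, s7, s8, s10, s11, s12}.

{s1, s2, s3, s5, s7, s8, s10, s11, s12}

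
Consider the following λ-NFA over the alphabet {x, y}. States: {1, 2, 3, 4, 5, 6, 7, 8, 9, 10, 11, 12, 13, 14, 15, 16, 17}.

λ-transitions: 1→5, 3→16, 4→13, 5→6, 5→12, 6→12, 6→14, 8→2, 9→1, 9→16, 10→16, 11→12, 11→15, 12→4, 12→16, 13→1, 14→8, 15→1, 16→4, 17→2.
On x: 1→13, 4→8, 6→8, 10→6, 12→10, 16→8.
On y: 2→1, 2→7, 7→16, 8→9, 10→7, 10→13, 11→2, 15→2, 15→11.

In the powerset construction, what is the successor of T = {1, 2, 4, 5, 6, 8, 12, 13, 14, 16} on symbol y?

{1, 2, 4, 5, 6, 7, 8, 9, 12, 13, 14, 16}

2 on y → {1, 7}.
8 on y → {9}.
No y-transition from 1, 4, 5, 6, 12, 13, 14, 16.
Union after reading y: {1, 7, 9}.
Now take the λ-closure:
From 1 via λ: add 5.
From 9 via λ: add 16.
From 5 via λ: add 6, 12.
From 16 via λ: add 4.
From 4 via λ: add 13.
From 6 via λ: add 14.
From 14 via λ: add 8.
From 8 via λ: add 2.
No new states can be added; the closed set is {1, 2, 4, 5, 6, 7, 8, 9, 12, 13, 14, 16}.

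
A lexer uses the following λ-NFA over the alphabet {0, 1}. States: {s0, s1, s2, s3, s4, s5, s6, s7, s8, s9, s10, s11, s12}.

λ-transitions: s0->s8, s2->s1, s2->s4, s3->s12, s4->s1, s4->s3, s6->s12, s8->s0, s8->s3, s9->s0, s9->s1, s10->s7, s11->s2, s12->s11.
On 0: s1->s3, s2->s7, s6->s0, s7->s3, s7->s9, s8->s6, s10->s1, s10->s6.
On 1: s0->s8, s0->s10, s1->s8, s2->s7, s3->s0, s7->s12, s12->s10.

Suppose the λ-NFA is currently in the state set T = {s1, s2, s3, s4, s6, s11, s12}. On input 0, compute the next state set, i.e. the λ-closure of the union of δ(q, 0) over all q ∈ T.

{s0, s1, s2, s3, s4, s7, s8, s11, s12}

s1 on 0 → {s3}.
s2 on 0 → {s7}.
s6 on 0 → {s0}.
No 0-transition from s3, s4, s11, s12.
Union after reading 0: {s0, s3, s7}.
Now take the λ-closure:
From s0 via λ: add s8.
From s3 via λ: add s12.
From s12 via λ: add s11.
From s11 via λ: add s2.
From s2 via λ: add s1, s4.
No new states can be added; the closed set is {s0, s1, s2, s3, s4, s7, s8, s11, s12}.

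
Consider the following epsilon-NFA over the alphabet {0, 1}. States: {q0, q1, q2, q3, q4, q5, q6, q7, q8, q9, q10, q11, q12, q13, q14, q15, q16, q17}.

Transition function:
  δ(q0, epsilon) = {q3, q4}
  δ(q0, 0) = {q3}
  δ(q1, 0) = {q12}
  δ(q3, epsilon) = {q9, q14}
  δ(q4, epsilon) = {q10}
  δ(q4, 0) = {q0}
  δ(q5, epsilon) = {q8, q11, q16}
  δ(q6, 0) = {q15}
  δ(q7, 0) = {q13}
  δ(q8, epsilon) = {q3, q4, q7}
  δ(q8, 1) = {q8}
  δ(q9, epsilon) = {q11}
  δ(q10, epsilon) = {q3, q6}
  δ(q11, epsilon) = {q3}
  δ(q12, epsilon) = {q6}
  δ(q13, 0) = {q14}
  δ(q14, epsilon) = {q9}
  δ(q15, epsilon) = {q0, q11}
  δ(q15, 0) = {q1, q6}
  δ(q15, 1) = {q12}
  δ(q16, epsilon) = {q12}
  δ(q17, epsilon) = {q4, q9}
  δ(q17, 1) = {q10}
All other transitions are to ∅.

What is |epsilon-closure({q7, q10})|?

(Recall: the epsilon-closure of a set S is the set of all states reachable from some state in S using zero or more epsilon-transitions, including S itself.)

7

Start with {q7, q10}.
From q10 via epsilon: add q3, q6.
From q3 via epsilon: add q9, q14.
From q9 via epsilon: add q11.
epsilon-closure = {q3, q6, q7, q9, q10, q11, q14}, which has 7 states.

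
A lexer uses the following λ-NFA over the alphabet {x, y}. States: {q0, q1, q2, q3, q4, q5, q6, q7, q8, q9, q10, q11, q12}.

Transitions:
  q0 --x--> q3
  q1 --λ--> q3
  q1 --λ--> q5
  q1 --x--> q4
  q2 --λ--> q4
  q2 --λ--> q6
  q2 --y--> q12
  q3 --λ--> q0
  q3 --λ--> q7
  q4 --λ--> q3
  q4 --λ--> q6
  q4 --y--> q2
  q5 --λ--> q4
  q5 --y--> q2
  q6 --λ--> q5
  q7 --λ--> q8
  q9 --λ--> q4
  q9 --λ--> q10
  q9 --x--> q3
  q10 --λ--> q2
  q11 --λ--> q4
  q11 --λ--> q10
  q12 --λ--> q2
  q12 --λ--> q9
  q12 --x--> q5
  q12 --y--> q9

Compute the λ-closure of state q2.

{q0, q2, q3, q4, q5, q6, q7, q8}

Start with {q2}.
From q2 via λ: add q4, q6.
From q4 via λ: add q3.
From q6 via λ: add q5.
From q3 via λ: add q0, q7.
From q7 via λ: add q8.
No new states can be added; the closed set is {q0, q2, q3, q4, q5, q6, q7, q8}.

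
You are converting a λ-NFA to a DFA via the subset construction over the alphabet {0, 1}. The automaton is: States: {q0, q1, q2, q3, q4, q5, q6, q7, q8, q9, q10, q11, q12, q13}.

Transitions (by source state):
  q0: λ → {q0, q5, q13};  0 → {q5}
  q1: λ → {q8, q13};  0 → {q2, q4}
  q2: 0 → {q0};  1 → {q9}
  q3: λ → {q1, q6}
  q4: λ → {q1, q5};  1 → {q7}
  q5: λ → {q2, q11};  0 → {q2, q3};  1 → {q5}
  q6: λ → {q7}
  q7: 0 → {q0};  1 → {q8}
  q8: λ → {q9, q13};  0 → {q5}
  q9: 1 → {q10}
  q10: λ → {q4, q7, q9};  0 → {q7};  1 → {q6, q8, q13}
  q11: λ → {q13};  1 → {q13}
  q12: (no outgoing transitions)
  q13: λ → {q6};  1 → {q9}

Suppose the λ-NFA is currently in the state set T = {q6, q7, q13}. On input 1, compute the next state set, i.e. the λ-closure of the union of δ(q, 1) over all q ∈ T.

{q6, q7, q8, q9, q13}

q7 on 1 → {q8}.
q13 on 1 → {q9}.
No 1-transition from q6.
Union after reading 1: {q8, q9}.
Now take the λ-closure:
From q8 via λ: add q13.
From q13 via λ: add q6.
From q6 via λ: add q7.
No new states can be added; the closed set is {q6, q7, q8, q9, q13}.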